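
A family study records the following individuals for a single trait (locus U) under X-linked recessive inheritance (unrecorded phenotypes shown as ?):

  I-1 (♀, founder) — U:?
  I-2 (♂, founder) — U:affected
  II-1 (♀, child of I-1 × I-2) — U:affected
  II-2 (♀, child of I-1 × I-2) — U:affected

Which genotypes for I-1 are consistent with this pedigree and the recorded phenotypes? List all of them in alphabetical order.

U/I-1 ? ·: X^UX^u|X^uX^u
U/I-2 aff ·: X^uY
U/II-1 aff I-1×I-2: X^uX^u
U/II-2 aff I-1×I-2: X^uX^u
⇒ U over [I-1,I-2,II-1,II-2]: 2 consistent

I-1 ∈ {X^UX^u, X^uX^u}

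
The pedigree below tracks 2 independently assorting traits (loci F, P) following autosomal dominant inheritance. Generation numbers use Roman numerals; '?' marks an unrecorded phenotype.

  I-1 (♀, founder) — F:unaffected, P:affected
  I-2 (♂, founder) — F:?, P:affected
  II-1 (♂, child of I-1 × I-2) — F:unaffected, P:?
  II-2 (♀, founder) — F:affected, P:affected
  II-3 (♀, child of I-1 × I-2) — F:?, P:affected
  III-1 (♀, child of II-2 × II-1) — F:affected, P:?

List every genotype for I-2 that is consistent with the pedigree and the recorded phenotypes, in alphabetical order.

F/I-1 un ·: ff
F/I-2 ? ·: ff|Ff
F/II-1 un I-1×I-2: ff
F/II-2 aff ·: Ff|FF
F/II-3 ? I-1×I-2: ff|Ff
F/III-1 aff II-2×II-1: Ff
⇒ F over [I-1,I-2,II-1,II-2,II-3,III-1]: 6 consistent
P/I-1 aff ·: Pp|PP
P/I-2 aff ·: Pp|PP
P/II-1 ? I-1×I-2: pp|Pp|PP
P/II-2 aff ·: Pp|PP
P/II-3 aff I-1×I-2: Pp|PP
P/III-1 ? II-2×II-1: pp|Pp|PP
⇒ P over [I-1,I-2,II-1,II-2,II-3,III-1]: 57 consistent

I-2 ∈ {Ff PP, Ff Pp, ff PP, ff Pp}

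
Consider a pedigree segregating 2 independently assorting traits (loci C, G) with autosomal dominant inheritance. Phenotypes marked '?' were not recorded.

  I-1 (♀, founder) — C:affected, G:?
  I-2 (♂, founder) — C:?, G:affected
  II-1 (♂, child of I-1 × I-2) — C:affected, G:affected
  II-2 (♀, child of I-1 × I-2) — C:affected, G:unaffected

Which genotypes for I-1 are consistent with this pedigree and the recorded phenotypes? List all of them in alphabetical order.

I-1 ∈ {CC Gg, CC gg, Cc Gg, Cc gg}

C/I-1 aff ·: Cc|CC
C/I-2 ? ·: cc|Cc|CC
C/II-1 aff I-1×I-2: Cc|CC
C/II-2 aff I-1×I-2: Cc|CC
⇒ C over [I-1,I-2,II-1,II-2]: 15 consistent
G/I-1 ? ·: gg|Gg
G/I-2 aff ·: Gg
G/II-1 aff I-1×I-2: Gg|GG
G/II-2 un I-1×I-2: gg
⇒ G over [I-1,I-2,II-1,II-2]: 3 consistent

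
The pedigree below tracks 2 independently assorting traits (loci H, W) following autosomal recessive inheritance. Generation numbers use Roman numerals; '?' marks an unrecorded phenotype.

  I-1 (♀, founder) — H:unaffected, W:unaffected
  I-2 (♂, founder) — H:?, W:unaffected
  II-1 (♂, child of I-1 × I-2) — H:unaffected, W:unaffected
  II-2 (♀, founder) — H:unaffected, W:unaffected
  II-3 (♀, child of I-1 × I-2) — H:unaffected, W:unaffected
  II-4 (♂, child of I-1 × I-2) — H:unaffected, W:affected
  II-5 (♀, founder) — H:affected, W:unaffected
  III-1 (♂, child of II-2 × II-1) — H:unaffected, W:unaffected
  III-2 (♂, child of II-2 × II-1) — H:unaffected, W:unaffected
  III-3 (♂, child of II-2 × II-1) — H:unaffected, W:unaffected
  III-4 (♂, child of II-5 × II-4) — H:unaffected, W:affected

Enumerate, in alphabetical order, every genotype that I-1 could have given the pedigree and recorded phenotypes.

I-1 ∈ {HH Ww, Hh Ww}

H/I-1 un ·: HH|Hh
H/I-2 ? ·: HH|Hh|hh
H/II-1 un I-1×I-2: HH|Hh
H/II-2 un ·: HH|Hh
H/II-3 un I-1×I-2: HH|Hh
H/II-4 un I-1×I-2: HH|Hh
H/II-5 aff ·: hh
H/III-1 un II-2×II-1: HH|Hh
H/III-2 un II-2×II-1: HH|Hh
H/III-3 un II-2×II-1: HH|Hh
H/III-4 un II-5×II-4: Hh
⇒ H over [I-1,I-2,II-1,II-2,II-3,II-4,II-5,III-1,III-2,III-3,III-4]: 341 consistent
W/I-1 un ·: Ww
W/I-2 un ·: Ww
W/II-1 un I-1×I-2: WW|Ww
W/II-2 un ·: WW|Ww
W/II-3 un I-1×I-2: WW|Ww
W/II-4 aff I-1×I-2: ww
W/II-5 un ·: Ww
W/III-1 un II-2×II-1: WW|Ww
W/III-2 un II-2×II-1: WW|Ww
W/III-3 un II-2×II-1: WW|Ww
W/III-4 aff II-5×II-4: ww
⇒ W over [I-1,I-2,II-1,II-2,II-3,II-4,II-5,III-1,III-2,III-3,III-4]: 50 consistent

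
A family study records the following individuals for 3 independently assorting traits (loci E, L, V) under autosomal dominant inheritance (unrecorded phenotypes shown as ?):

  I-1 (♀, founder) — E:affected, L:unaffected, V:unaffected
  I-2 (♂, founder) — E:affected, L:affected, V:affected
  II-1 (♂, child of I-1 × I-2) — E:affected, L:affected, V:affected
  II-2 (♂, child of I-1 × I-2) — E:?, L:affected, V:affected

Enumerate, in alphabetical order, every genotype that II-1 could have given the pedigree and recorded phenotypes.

E/I-1 aff ·: Ee|EE
E/I-2 aff ·: Ee|EE
E/II-1 aff I-1×I-2: Ee|EE
E/II-2 ? I-1×I-2: ee|Ee|EE
⇒ E over [I-1,I-2,II-1,II-2]: 15 consistent
L/I-1 un ·: ll
L/I-2 aff ·: Ll|LL
L/II-1 aff I-1×I-2: Ll
L/II-2 aff I-1×I-2: Ll
⇒ L over [I-1,I-2,II-1,II-2]: 2 consistent
V/I-1 un ·: vv
V/I-2 aff ·: Vv|VV
V/II-1 aff I-1×I-2: Vv
V/II-2 aff I-1×I-2: Vv
⇒ V over [I-1,I-2,II-1,II-2]: 2 consistent

II-1 ∈ {EE Ll Vv, Ee Ll Vv}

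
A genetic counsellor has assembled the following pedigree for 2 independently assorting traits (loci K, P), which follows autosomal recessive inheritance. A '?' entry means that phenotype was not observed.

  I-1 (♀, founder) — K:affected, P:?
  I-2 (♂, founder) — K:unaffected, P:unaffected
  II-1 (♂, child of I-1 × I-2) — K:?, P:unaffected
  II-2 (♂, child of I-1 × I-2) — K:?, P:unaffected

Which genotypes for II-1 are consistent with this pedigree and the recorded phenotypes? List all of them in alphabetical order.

K/I-1 aff ·: kk
K/I-2 un ·: KK|Kk
K/II-1 ? I-1×I-2: Kk|kk
K/II-2 ? I-1×I-2: Kk|kk
⇒ K over [I-1,I-2,II-1,II-2]: 5 consistent
P/I-1 ? ·: PP|Pp|pp
P/I-2 un ·: PP|Pp
P/II-1 un I-1×I-2: PP|Pp
P/II-2 un I-1×I-2: PP|Pp
⇒ P over [I-1,I-2,II-1,II-2]: 15 consistent

II-1 ∈ {Kk PP, Kk Pp, kk PP, kk Pp}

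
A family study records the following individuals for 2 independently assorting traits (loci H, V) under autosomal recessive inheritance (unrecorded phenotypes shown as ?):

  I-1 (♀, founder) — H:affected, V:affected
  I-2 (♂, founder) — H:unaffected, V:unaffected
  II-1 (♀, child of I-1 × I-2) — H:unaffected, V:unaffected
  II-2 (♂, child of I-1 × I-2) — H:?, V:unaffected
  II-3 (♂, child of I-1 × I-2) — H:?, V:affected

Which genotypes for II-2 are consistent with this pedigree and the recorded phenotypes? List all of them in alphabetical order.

II-2 ∈ {Hh Vv, hh Vv}

H/I-1 aff ·: hh
H/I-2 un ·: HH|Hh
H/II-1 un I-1×I-2: Hh
H/II-2 ? I-1×I-2: Hh|hh
H/II-3 ? I-1×I-2: Hh|hh
⇒ H over [I-1,I-2,II-1,II-2,II-3]: 5 consistent
V/I-1 aff ·: vv
V/I-2 un ·: Vv
V/II-1 un I-1×I-2: Vv
V/II-2 un I-1×I-2: Vv
V/II-3 aff I-1×I-2: vv
⇒ V over [I-1,I-2,II-1,II-2,II-3]: 1 consistent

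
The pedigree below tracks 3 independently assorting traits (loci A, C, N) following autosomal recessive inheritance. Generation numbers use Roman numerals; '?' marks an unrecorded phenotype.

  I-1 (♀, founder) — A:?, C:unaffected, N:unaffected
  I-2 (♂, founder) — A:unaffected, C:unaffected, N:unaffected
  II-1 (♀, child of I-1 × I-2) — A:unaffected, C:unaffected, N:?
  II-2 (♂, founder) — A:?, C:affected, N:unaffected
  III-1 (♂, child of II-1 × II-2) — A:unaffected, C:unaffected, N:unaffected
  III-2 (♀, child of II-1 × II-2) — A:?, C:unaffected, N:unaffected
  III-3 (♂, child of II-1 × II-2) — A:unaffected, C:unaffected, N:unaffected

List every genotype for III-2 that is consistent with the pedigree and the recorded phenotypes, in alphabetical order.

A/I-1 ? ·: AA|Aa|aa
A/I-2 un ·: AA|Aa
A/II-1 un I-1×I-2: AA|Aa
A/II-2 ? ·: AA|Aa|aa
A/III-1 un II-1×II-2: AA|Aa
A/III-2 ? II-1×II-2: AA|Aa|aa
A/III-3 un II-1×II-2: AA|Aa
⇒ A over [I-1,I-2,II-1,II-2,III-1,III-2,III-3]: 150 consistent
C/I-1 un ·: CC|Cc
C/I-2 un ·: CC|Cc
C/II-1 un I-1×I-2: CC|Cc
C/II-2 aff ·: cc
C/III-1 un II-1×II-2: Cc
C/III-2 un II-1×II-2: Cc
C/III-3 un II-1×II-2: Cc
⇒ C over [I-1,I-2,II-1,II-2,III-1,III-2,III-3]: 7 consistent
N/I-1 un ·: NN|Nn
N/I-2 un ·: NN|Nn
N/II-1 ? I-1×I-2: NN|Nn|nn
N/II-2 un ·: NN|Nn
N/III-1 un II-1×II-2: NN|Nn
N/III-2 un II-1×II-2: NN|Nn
N/III-3 un II-1×II-2: NN|Nn
⇒ N over [I-1,I-2,II-1,II-2,III-1,III-2,III-3]: 86 consistent

III-2 ∈ {AA Cc NN, AA Cc Nn, Aa Cc NN, Aa Cc Nn, aa Cc NN, aa Cc Nn}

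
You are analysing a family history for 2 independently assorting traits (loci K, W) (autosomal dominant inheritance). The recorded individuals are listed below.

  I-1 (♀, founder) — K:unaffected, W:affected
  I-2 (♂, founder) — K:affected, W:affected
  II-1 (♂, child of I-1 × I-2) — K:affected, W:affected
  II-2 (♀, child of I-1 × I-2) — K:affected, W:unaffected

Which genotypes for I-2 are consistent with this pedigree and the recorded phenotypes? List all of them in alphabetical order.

K/I-1 un ·: kk
K/I-2 aff ·: Kk|KK
K/II-1 aff I-1×I-2: Kk
K/II-2 aff I-1×I-2: Kk
⇒ K over [I-1,I-2,II-1,II-2]: 2 consistent
W/I-1 aff ·: Ww
W/I-2 aff ·: Ww
W/II-1 aff I-1×I-2: Ww|WW
W/II-2 un I-1×I-2: ww
⇒ W over [I-1,I-2,II-1,II-2]: 2 consistent

I-2 ∈ {KK Ww, Kk Ww}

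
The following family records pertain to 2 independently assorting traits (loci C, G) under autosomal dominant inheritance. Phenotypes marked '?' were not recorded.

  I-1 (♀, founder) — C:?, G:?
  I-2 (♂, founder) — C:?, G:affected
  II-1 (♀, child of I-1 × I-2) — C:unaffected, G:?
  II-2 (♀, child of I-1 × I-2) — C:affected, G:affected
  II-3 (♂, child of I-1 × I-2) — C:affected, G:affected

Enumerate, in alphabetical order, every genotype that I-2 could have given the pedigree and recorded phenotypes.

I-2 ∈ {Cc GG, Cc Gg, cc GG, cc Gg}

C/I-1 ? ·: cc|Cc
C/I-2 ? ·: cc|Cc
C/II-1 un I-1×I-2: cc
C/II-2 aff I-1×I-2: Cc|CC
C/II-3 aff I-1×I-2: Cc|CC
⇒ C over [I-1,I-2,II-1,II-2,II-3]: 6 consistent
G/I-1 ? ·: gg|Gg|GG
G/I-2 aff ·: Gg|GG
G/II-1 ? I-1×I-2: gg|Gg|GG
G/II-2 aff I-1×I-2: Gg|GG
G/II-3 aff I-1×I-2: Gg|GG
⇒ G over [I-1,I-2,II-1,II-2,II-3]: 32 consistent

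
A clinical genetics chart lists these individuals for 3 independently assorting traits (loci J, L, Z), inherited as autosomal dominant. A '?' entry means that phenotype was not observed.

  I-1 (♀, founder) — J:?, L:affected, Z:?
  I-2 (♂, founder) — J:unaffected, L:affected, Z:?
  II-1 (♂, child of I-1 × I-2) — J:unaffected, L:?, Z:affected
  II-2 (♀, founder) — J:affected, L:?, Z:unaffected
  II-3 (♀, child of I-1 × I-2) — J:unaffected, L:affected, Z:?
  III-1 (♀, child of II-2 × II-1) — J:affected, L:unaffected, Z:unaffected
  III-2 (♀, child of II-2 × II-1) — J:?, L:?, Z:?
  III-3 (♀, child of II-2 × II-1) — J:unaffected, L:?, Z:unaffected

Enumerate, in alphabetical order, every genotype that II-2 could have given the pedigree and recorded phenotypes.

II-2 ∈ {Jj Ll zz, Jj ll zz}

J/I-1 ? ·: jj|Jj
J/I-2 un ·: jj
J/II-1 un I-1×I-2: jj
J/II-2 aff ·: Jj
J/II-3 un I-1×I-2: jj
J/III-1 aff II-2×II-1: Jj
J/III-2 ? II-2×II-1: jj|Jj
J/III-3 un II-2×II-1: jj
⇒ J over [I-1,I-2,II-1,II-2,II-3,III-1,III-2,III-3]: 4 consistent
L/I-1 aff ·: Ll|LL
L/I-2 aff ·: Ll|LL
L/II-1 ? I-1×I-2: ll|Ll
L/II-2 ? ·: ll|Ll
L/II-3 aff I-1×I-2: Ll|LL
L/III-1 un II-2×II-1: ll
L/III-2 ? II-2×II-1: ll|Ll|LL
L/III-3 ? II-2×II-1: ll|Ll|LL
⇒ L over [I-1,I-2,II-1,II-2,II-3,III-1,III-2,III-3]: 88 consistent
Z/I-1 ? ·: zz|Zz|ZZ
Z/I-2 ? ·: zz|Zz|ZZ
Z/II-1 aff I-1×I-2: Zz
Z/II-2 un ·: zz
Z/II-3 ? I-1×I-2: zz|Zz|ZZ
Z/III-1 un II-2×II-1: zz
Z/III-2 ? II-2×II-1: zz|Zz
Z/III-3 un II-2×II-1: zz
⇒ Z over [I-1,I-2,II-1,II-2,II-3,III-1,III-2,III-3]: 26 consistent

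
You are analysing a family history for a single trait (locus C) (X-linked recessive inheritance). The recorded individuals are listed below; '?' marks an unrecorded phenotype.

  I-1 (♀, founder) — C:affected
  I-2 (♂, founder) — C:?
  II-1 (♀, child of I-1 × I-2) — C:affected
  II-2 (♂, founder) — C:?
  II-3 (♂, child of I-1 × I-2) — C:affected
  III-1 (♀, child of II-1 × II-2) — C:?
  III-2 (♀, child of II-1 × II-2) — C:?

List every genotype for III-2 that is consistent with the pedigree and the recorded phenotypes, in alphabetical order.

C/I-1 aff ·: X^cX^c
C/I-2 ? ·: X^cY
C/II-1 aff I-1×I-2: X^cX^c
C/II-2 ? ·: X^CY|X^cY
C/II-3 aff I-1×I-2: X^cY
C/III-1 ? II-1×II-2: X^CX^c|X^cX^c
C/III-2 ? II-1×II-2: X^CX^c|X^cX^c
⇒ C over [I-1,I-2,II-1,II-2,II-3,III-1,III-2]: 2 consistent

III-2 ∈ {X^CX^c, X^cX^c}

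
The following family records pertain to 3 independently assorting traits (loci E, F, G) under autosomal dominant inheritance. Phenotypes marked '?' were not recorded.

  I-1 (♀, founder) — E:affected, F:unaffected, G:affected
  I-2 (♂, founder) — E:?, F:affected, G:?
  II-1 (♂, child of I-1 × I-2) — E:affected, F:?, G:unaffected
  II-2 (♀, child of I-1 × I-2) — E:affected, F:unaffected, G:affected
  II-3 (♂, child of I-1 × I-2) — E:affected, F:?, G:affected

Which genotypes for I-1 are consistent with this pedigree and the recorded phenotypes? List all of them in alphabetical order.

E/I-1 aff ·: Ee|EE
E/I-2 ? ·: ee|Ee|EE
E/II-1 aff I-1×I-2: Ee|EE
E/II-2 aff I-1×I-2: Ee|EE
E/II-3 aff I-1×I-2: Ee|EE
⇒ E over [I-1,I-2,II-1,II-2,II-3]: 27 consistent
F/I-1 un ·: ff
F/I-2 aff ·: Ff
F/II-1 ? I-1×I-2: ff|Ff
F/II-2 un I-1×I-2: ff
F/II-3 ? I-1×I-2: ff|Ff
⇒ F over [I-1,I-2,II-1,II-2,II-3]: 4 consistent
G/I-1 aff ·: Gg
G/I-2 ? ·: gg|Gg
G/II-1 un I-1×I-2: gg
G/II-2 aff I-1×I-2: Gg|GG
G/II-3 aff I-1×I-2: Gg|GG
⇒ G over [I-1,I-2,II-1,II-2,II-3]: 5 consistent

I-1 ∈ {EE ff Gg, Ee ff Gg}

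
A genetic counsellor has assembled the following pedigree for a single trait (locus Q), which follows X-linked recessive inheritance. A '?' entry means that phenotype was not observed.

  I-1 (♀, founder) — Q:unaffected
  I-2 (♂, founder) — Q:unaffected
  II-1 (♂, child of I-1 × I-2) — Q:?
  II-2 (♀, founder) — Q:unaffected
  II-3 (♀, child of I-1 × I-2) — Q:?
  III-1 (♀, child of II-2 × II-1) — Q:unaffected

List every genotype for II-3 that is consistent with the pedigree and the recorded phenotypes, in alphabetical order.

II-3 ∈ {X^QX^Q, X^QX^q}

Q/I-1 un ·: X^QX^Q|X^QX^q
Q/I-2 un ·: X^QY
Q/II-1 ? I-1×I-2: X^QY|X^qY
Q/II-2 un ·: X^QX^Q|X^QX^q
Q/II-3 ? I-1×I-2: X^QX^Q|X^QX^q
Q/III-1 un II-2×II-1: X^QX^Q|X^QX^q
⇒ Q over [I-1,I-2,II-1,II-2,II-3,III-1]: 13 consistent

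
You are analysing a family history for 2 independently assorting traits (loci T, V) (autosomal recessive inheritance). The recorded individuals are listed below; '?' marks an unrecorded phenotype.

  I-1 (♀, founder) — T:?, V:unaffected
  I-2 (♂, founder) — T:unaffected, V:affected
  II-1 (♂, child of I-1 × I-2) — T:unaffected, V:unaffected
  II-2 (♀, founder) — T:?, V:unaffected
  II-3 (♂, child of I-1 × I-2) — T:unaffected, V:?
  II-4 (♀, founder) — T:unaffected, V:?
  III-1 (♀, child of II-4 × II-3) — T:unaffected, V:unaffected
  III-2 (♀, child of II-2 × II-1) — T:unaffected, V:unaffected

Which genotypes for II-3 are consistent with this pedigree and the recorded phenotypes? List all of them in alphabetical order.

II-3 ∈ {TT Vv, TT vv, Tt Vv, Tt vv}

T/I-1 ? ·: TT|Tt|tt
T/I-2 un ·: TT|Tt
T/II-1 un I-1×I-2: TT|Tt
T/II-2 ? ·: TT|Tt|tt
T/II-3 un I-1×I-2: TT|Tt
T/II-4 un ·: TT|Tt
T/III-1 un II-4×II-3: TT|Tt
T/III-2 un II-2×II-1: TT|Tt
⇒ T over [I-1,I-2,II-1,II-2,II-3,II-4,III-1,III-2]: 241 consistent
V/I-1 un ·: VV|Vv
V/I-2 aff ·: vv
V/II-1 un I-1×I-2: Vv
V/II-2 un ·: VV|Vv
V/II-3 ? I-1×I-2: Vv|vv
V/II-4 ? ·: VV|Vv|vv
V/III-1 un II-4×II-3: VV|Vv
V/III-2 un II-2×II-1: VV|Vv
⇒ V over [I-1,I-2,II-1,II-2,II-3,II-4,III-1,III-2]: 48 consistent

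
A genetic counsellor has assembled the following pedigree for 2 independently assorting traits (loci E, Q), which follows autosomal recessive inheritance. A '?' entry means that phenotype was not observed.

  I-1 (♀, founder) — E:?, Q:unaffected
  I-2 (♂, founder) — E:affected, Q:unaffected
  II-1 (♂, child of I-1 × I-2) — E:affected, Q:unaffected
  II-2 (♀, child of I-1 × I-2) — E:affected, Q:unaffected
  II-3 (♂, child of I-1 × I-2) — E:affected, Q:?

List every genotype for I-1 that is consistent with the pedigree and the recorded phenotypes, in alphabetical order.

E/I-1 ? ·: Ee|ee
E/I-2 aff ·: ee
E/II-1 aff I-1×I-2: ee
E/II-2 aff I-1×I-2: ee
E/II-3 aff I-1×I-2: ee
⇒ E over [I-1,I-2,II-1,II-2,II-3]: 2 consistent
Q/I-1 un ·: QQ|Qq
Q/I-2 un ·: QQ|Qq
Q/II-1 un I-1×I-2: QQ|Qq
Q/II-2 un I-1×I-2: QQ|Qq
Q/II-3 ? I-1×I-2: QQ|Qq|qq
⇒ Q over [I-1,I-2,II-1,II-2,II-3]: 29 consistent

I-1 ∈ {Ee QQ, Ee Qq, ee QQ, ee Qq}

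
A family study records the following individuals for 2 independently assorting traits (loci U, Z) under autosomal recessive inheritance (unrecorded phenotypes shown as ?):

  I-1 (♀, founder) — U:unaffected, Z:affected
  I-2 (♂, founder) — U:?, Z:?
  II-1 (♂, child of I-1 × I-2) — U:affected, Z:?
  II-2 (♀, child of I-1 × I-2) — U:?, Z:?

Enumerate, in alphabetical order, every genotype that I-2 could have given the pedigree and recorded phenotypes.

I-2 ∈ {Uu ZZ, Uu Zz, Uu zz, uu ZZ, uu Zz, uu zz}

U/I-1 un ·: Uu
U/I-2 ? ·: Uu|uu
U/II-1 aff I-1×I-2: uu
U/II-2 ? I-1×I-2: UU|Uu|uu
⇒ U over [I-1,I-2,II-1,II-2]: 5 consistent
Z/I-1 aff ·: zz
Z/I-2 ? ·: ZZ|Zz|zz
Z/II-1 ? I-1×I-2: Zz|zz
Z/II-2 ? I-1×I-2: Zz|zz
⇒ Z over [I-1,I-2,II-1,II-2]: 6 consistent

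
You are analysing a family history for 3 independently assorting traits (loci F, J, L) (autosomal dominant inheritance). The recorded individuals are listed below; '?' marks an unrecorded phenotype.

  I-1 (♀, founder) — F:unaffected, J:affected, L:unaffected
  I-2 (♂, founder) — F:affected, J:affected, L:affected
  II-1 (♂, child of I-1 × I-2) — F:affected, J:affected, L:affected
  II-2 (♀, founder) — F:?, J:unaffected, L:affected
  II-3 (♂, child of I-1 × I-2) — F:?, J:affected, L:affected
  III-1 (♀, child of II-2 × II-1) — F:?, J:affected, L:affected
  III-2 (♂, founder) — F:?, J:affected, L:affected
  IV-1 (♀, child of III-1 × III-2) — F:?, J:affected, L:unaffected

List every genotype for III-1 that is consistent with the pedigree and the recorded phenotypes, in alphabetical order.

III-1 ∈ {FF Jj Ll, Ff Jj Ll, ff Jj Ll}

F/I-1 un ·: ff
F/I-2 aff ·: Ff|FF
F/II-1 aff I-1×I-2: Ff
F/II-2 ? ·: ff|Ff|FF
F/II-3 ? I-1×I-2: ff|Ff
F/III-1 ? II-2×II-1: ff|Ff|FF
F/III-2 ? ·: ff|Ff|FF
F/IV-1 ? III-1×III-2: ff|Ff|FF
⇒ F over [I-1,I-2,II-1,II-2,II-3,III-1,III-2,IV-1]: 111 consistent
J/I-1 aff ·: Jj|JJ
J/I-2 aff ·: Jj|JJ
J/II-1 aff I-1×I-2: Jj|JJ
J/II-2 un ·: jj
J/II-3 aff I-1×I-2: Jj|JJ
J/III-1 aff II-2×II-1: Jj
J/III-2 aff ·: Jj|JJ
J/IV-1 aff III-1×III-2: Jj|JJ
⇒ J over [I-1,I-2,II-1,II-2,II-3,III-1,III-2,IV-1]: 52 consistent
L/I-1 un ·: ll
L/I-2 aff ·: Ll|LL
L/II-1 aff I-1×I-2: Ll
L/II-2 aff ·: Ll|LL
L/II-3 aff I-1×I-2: Ll
L/III-1 aff II-2×II-1: Ll
L/III-2 aff ·: Ll
L/IV-1 un III-1×III-2: ll
⇒ L over [I-1,I-2,II-1,II-2,II-3,III-1,III-2,IV-1]: 4 consistent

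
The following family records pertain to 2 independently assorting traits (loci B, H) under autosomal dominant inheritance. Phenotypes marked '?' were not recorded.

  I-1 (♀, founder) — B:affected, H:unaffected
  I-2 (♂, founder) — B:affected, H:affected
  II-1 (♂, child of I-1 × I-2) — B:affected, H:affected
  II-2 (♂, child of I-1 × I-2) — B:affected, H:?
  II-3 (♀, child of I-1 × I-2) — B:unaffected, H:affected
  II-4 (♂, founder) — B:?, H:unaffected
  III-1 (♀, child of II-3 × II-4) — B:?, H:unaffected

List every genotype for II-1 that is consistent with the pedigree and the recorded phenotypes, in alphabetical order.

B/I-1 aff ·: Bb
B/I-2 aff ·: Bb
B/II-1 aff I-1×I-2: Bb|BB
B/II-2 aff I-1×I-2: Bb|BB
B/II-3 un I-1×I-2: bb
B/II-4 ? ·: bb|Bb|BB
B/III-1 ? II-3×II-4: bb|Bb
⇒ B over [I-1,I-2,II-1,II-2,II-3,II-4,III-1]: 16 consistent
H/I-1 un ·: hh
H/I-2 aff ·: Hh|HH
H/II-1 aff I-1×I-2: Hh
H/II-2 ? I-1×I-2: hh|Hh
H/II-3 aff I-1×I-2: Hh
H/II-4 un ·: hh
H/III-1 un II-3×II-4: hh
⇒ H over [I-1,I-2,II-1,II-2,II-3,II-4,III-1]: 3 consistent

II-1 ∈ {BB Hh, Bb Hh}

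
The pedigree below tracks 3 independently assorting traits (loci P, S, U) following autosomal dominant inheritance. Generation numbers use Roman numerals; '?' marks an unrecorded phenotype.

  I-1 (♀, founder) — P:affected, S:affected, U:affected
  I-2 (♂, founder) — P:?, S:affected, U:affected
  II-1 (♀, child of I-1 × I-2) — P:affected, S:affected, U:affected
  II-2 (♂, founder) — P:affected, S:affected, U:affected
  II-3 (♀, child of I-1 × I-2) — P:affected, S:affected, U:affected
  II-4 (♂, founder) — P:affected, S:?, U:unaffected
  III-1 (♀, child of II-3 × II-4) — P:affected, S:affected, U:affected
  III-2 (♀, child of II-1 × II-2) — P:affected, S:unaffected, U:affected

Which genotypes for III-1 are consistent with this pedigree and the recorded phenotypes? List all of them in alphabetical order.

P/I-1 aff ·: Pp|PP
P/I-2 ? ·: pp|Pp|PP
P/II-1 aff I-1×I-2: Pp|PP
P/II-2 aff ·: Pp|PP
P/II-3 aff I-1×I-2: Pp|PP
P/II-4 aff ·: Pp|PP
P/III-1 aff II-3×II-4: Pp|PP
P/III-2 aff II-1×II-2: Pp|PP
⇒ P over [I-1,I-2,II-1,II-2,II-3,II-4,III-1,III-2]: 188 consistent
S/I-1 aff ·: Ss|SS
S/I-2 aff ·: Ss|SS
S/II-1 aff I-1×I-2: Ss
S/II-2 aff ·: Ss
S/II-3 aff I-1×I-2: Ss|SS
S/II-4 ? ·: ss|Ss|SS
S/III-1 aff II-3×II-4: Ss|SS
S/III-2 un II-1×II-2: ss
⇒ S over [I-1,I-2,II-1,II-2,II-3,II-4,III-1,III-2]: 27 consistent
U/I-1 aff ·: Uu|UU
U/I-2 aff ·: Uu|UU
U/II-1 aff I-1×I-2: Uu|UU
U/II-2 aff ·: Uu|UU
U/II-3 aff I-1×I-2: Uu|UU
U/II-4 un ·: uu
U/III-1 aff II-3×II-4: Uu
U/III-2 aff II-1×II-2: Uu|UU
⇒ U over [I-1,I-2,II-1,II-2,II-3,II-4,III-1,III-2]: 45 consistent

III-1 ∈ {PP SS Uu, PP Ss Uu, Pp SS Uu, Pp Ss Uu}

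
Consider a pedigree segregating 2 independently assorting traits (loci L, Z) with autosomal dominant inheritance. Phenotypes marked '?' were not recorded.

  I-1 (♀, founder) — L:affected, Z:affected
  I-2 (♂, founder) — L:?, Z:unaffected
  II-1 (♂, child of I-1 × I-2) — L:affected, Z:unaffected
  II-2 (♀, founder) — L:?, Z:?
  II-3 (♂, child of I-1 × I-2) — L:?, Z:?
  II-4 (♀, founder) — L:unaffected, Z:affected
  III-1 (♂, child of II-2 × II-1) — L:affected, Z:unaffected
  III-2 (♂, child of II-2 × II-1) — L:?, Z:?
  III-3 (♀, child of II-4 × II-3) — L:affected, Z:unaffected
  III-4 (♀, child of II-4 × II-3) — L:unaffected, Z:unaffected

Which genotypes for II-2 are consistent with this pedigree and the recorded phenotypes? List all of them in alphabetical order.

L/I-1 aff ·: Ll|LL
L/I-2 ? ·: ll|Ll|LL
L/II-1 aff I-1×I-2: Ll|LL
L/II-2 ? ·: ll|Ll|LL
L/II-3 ? I-1×I-2: Ll
L/II-4 un ·: ll
L/III-1 aff II-2×II-1: Ll|LL
L/III-2 ? II-2×II-1: ll|Ll|LL
L/III-3 aff II-4×II-3: Ll
L/III-4 un II-4×II-3: ll
⇒ L over [I-1,I-2,II-1,II-2,II-3,II-4,III-1,III-2,III-3,III-4]: 78 consistent
Z/I-1 aff ·: Zz
Z/I-2 un ·: zz
Z/II-1 un I-1×I-2: zz
Z/II-2 ? ·: zz|Zz
Z/II-3 ? I-1×I-2: zz|Zz
Z/II-4 aff ·: Zz
Z/III-1 un II-2×II-1: zz
Z/III-2 ? II-2×II-1: zz|Zz
Z/III-3 un II-4×II-3: zz
Z/III-4 un II-4×II-3: zz
⇒ Z over [I-1,I-2,II-1,II-2,II-3,II-4,III-1,III-2,III-3,III-4]: 6 consistent

II-2 ∈ {LL Zz, LL zz, Ll Zz, Ll zz, ll Zz, ll zz}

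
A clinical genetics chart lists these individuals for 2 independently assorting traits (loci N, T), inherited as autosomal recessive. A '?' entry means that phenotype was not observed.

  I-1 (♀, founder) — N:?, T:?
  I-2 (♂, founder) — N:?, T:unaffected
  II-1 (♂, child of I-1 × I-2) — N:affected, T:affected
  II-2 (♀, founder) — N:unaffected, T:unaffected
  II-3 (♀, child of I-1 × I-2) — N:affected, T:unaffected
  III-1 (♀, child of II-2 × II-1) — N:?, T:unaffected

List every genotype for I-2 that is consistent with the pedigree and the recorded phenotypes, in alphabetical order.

I-2 ∈ {Nn Tt, nn Tt}

N/I-1 ? ·: Nn|nn
N/I-2 ? ·: Nn|nn
N/II-1 aff I-1×I-2: nn
N/II-2 un ·: NN|Nn
N/II-3 aff I-1×I-2: nn
N/III-1 ? II-2×II-1: Nn|nn
⇒ N over [I-1,I-2,II-1,II-2,II-3,III-1]: 12 consistent
T/I-1 ? ·: Tt|tt
T/I-2 un ·: Tt
T/II-1 aff I-1×I-2: tt
T/II-2 un ·: TT|Tt
T/II-3 un I-1×I-2: TT|Tt
T/III-1 un II-2×II-1: Tt
⇒ T over [I-1,I-2,II-1,II-2,II-3,III-1]: 6 consistent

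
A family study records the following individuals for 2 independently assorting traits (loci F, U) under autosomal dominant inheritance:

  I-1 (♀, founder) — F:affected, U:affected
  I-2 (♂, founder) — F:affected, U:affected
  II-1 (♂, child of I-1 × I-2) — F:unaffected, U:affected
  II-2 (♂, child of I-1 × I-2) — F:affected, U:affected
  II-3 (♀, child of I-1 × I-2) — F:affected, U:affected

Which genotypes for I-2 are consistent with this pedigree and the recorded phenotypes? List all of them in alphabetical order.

F/I-1 aff ·: Ff
F/I-2 aff ·: Ff
F/II-1 un I-1×I-2: ff
F/II-2 aff I-1×I-2: Ff|FF
F/II-3 aff I-1×I-2: Ff|FF
⇒ F over [I-1,I-2,II-1,II-2,II-3]: 4 consistent
U/I-1 aff ·: Uu|UU
U/I-2 aff ·: Uu|UU
U/II-1 aff I-1×I-2: Uu|UU
U/II-2 aff I-1×I-2: Uu|UU
U/II-3 aff I-1×I-2: Uu|UU
⇒ U over [I-1,I-2,II-1,II-2,II-3]: 25 consistent

I-2 ∈ {Ff UU, Ff Uu}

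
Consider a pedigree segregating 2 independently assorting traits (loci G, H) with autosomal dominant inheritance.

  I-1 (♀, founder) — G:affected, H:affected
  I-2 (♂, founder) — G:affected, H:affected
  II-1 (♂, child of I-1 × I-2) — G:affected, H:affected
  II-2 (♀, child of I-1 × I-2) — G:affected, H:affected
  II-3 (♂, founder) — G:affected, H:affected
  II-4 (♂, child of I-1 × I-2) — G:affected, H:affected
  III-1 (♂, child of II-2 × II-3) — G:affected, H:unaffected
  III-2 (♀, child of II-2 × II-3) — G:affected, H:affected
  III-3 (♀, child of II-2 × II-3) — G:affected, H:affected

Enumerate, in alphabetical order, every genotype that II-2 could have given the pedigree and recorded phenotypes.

G/I-1 aff ·: Gg|GG
G/I-2 aff ·: Gg|GG
G/II-1 aff I-1×I-2: Gg|GG
G/II-2 aff I-1×I-2: Gg|GG
G/II-3 aff ·: Gg|GG
G/II-4 aff I-1×I-2: Gg|GG
G/III-1 aff II-2×II-3: Gg|GG
G/III-2 aff II-2×II-3: Gg|GG
G/III-3 aff II-2×II-3: Gg|GG
⇒ G over [I-1,I-2,II-1,II-2,II-3,II-4,III-1,III-2,III-3]: 309 consistent
H/I-1 aff ·: Hh|HH
H/I-2 aff ·: Hh|HH
H/II-1 aff I-1×I-2: Hh|HH
H/II-2 aff I-1×I-2: Hh
H/II-3 aff ·: Hh
H/II-4 aff I-1×I-2: Hh|HH
H/III-1 un II-2×II-3: hh
H/III-2 aff II-2×II-3: Hh|HH
H/III-3 aff II-2×II-3: Hh|HH
⇒ H over [I-1,I-2,II-1,II-2,II-3,II-4,III-1,III-2,III-3]: 48 consistent

II-2 ∈ {GG Hh, Gg Hh}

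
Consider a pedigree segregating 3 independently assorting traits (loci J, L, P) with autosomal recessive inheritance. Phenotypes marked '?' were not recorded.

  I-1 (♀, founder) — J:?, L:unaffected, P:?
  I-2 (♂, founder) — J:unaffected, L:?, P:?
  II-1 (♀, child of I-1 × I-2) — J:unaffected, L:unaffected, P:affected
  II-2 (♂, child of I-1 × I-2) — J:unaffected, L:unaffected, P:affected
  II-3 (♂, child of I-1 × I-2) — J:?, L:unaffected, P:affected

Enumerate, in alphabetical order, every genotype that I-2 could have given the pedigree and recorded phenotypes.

J/I-1 ? ·: JJ|Jj|jj
J/I-2 un ·: JJ|Jj
J/II-1 un I-1×I-2: JJ|Jj
J/II-2 un I-1×I-2: JJ|Jj
J/II-3 ? I-1×I-2: JJ|Jj|jj
⇒ J over [I-1,I-2,II-1,II-2,II-3]: 32 consistent
L/I-1 un ·: LL|Ll
L/I-2 ? ·: LL|Ll|ll
L/II-1 un I-1×I-2: LL|Ll
L/II-2 un I-1×I-2: LL|Ll
L/II-3 un I-1×I-2: LL|Ll
⇒ L over [I-1,I-2,II-1,II-2,II-3]: 27 consistent
P/I-1 ? ·: Pp|pp
P/I-2 ? ·: Pp|pp
P/II-1 aff I-1×I-2: pp
P/II-2 aff I-1×I-2: pp
P/II-3 aff I-1×I-2: pp
⇒ P over [I-1,I-2,II-1,II-2,II-3]: 4 consistent

I-2 ∈ {JJ LL Pp, JJ LL pp, JJ Ll Pp, JJ Ll pp, JJ ll Pp, JJ ll pp, Jj LL Pp, Jj LL pp, Jj Ll Pp, Jj Ll pp, Jj ll Pp, Jj ll pp}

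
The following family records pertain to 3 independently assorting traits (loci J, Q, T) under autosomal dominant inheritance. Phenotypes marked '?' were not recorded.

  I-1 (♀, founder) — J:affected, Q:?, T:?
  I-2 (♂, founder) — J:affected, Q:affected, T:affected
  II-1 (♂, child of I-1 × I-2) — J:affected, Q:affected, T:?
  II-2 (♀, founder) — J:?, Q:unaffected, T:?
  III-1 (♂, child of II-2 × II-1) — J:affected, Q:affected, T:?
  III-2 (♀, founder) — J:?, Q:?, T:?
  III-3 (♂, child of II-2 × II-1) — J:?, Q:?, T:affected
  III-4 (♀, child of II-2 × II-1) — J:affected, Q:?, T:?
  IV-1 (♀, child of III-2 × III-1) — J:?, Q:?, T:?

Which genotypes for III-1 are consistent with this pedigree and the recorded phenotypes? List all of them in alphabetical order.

III-1 ∈ {JJ Qq TT, JJ Qq Tt, JJ Qq tt, Jj Qq TT, Jj Qq Tt, Jj Qq tt}

J/I-1 aff ·: Jj|JJ
J/I-2 aff ·: Jj|JJ
J/II-1 aff I-1×I-2: Jj|JJ
J/II-2 ? ·: jj|Jj|JJ
J/III-1 aff II-2×II-1: Jj|JJ
J/III-2 ? ·: jj|Jj|JJ
J/III-3 ? II-2×II-1: jj|Jj|JJ
J/III-4 aff II-2×II-1: Jj|JJ
J/IV-1 ? III-2×III-1: jj|Jj|JJ
⇒ J over [I-1,I-2,II-1,II-2,III-1,III-2,III-3,III-4,IV-1]: 592 consistent
Q/I-1 ? ·: qq|Qq|QQ
Q/I-2 aff ·: Qq|QQ
Q/II-1 aff I-1×I-2: Qq|QQ
Q/II-2 un ·: qq
Q/III-1 aff II-2×II-1: Qq
Q/III-2 ? ·: qq|Qq|QQ
Q/III-3 ? II-2×II-1: qq|Qq
Q/III-4 ? II-2×II-1: qq|Qq
Q/IV-1 ? III-2×III-1: qq|Qq|QQ
⇒ Q over [I-1,I-2,II-1,II-2,III-1,III-2,III-3,III-4,IV-1]: 168 consistent
T/I-1 ? ·: tt|Tt|TT
T/I-2 aff ·: Tt|TT
T/II-1 ? I-1×I-2: tt|Tt|TT
T/II-2 ? ·: tt|Tt|TT
T/III-1 ? II-2×II-1: tt|Tt|TT
T/III-2 ? ·: tt|Tt|TT
T/III-3 aff II-2×II-1: Tt|TT
T/III-4 ? II-2×II-1: tt|Tt|TT
T/IV-1 ? III-2×III-1: tt|Tt|TT
⇒ T over [I-1,I-2,II-1,II-2,III-1,III-2,III-3,III-4,IV-1]: 1058 consistent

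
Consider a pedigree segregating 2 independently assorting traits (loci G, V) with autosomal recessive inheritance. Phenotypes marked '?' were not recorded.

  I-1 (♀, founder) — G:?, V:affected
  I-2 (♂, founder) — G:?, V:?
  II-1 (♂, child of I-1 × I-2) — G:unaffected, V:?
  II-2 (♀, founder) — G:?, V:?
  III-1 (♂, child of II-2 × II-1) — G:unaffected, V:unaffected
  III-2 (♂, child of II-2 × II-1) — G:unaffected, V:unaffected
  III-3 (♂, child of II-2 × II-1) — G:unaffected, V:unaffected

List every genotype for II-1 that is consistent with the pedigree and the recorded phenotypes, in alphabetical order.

G/I-1 ? ·: GG|Gg|gg
G/I-2 ? ·: GG|Gg|gg
G/II-1 un I-1×I-2: GG|Gg
G/II-2 ? ·: GG|Gg|gg
G/III-1 un II-2×II-1: GG|Gg
G/III-2 un II-2×II-1: GG|Gg
G/III-3 un II-2×II-1: GG|Gg
⇒ G over [I-1,I-2,II-1,II-2,III-1,III-2,III-3]: 159 consistent
V/I-1 aff ·: vv
V/I-2 ? ·: VV|Vv|vv
V/II-1 ? I-1×I-2: Vv|vv
V/II-2 ? ·: VV|Vv|vv
V/III-1 un II-2×II-1: VV|Vv
V/III-2 un II-2×II-1: VV|Vv
V/III-3 un II-2×II-1: VV|Vv
⇒ V over [I-1,I-2,II-1,II-2,III-1,III-2,III-3]: 38 consistent

II-1 ∈ {GG Vv, GG vv, Gg Vv, Gg vv}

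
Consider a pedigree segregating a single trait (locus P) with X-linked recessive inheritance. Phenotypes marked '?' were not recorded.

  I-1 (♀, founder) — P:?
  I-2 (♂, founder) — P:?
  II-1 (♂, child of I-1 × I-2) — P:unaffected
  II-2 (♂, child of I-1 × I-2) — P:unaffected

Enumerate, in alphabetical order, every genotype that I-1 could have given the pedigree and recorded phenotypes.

I-1 ∈ {X^PX^P, X^PX^p}

P/I-1 ? ·: X^PX^P|X^PX^p
P/I-2 ? ·: X^PY|X^pY
P/II-1 un I-1×I-2: X^PY
P/II-2 un I-1×I-2: X^PY
⇒ P over [I-1,I-2,II-1,II-2]: 4 consistent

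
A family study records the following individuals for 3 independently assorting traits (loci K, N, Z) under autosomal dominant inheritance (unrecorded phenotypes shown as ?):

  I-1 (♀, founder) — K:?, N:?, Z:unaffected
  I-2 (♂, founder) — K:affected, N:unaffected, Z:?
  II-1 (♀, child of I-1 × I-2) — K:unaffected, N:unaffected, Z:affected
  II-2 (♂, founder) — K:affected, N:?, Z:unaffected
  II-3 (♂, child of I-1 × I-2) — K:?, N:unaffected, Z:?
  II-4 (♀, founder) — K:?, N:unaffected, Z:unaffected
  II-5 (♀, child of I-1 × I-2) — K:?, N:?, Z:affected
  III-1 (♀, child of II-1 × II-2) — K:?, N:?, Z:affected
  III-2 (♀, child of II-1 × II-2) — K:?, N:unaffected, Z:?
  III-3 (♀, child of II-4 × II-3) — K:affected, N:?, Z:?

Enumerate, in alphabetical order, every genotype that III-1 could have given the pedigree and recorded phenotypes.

K/I-1 ? ·: kk|Kk
K/I-2 aff ·: Kk
K/II-1 un I-1×I-2: kk
K/II-2 aff ·: Kk|KK
K/II-3 ? I-1×I-2: kk|Kk|KK
K/II-4 ? ·: kk|Kk|KK
K/II-5 ? I-1×I-2: kk|Kk|KK
K/III-1 ? II-1×II-2: kk|Kk
K/III-2 ? II-1×II-2: kk|Kk
K/III-3 aff II-4×II-3: Kk|KK
⇒ K over [I-1,I-2,II-1,II-2,II-3,II-4,II-5,III-1,III-2,III-3]: 235 consistent
N/I-1 ? ·: nn|Nn
N/I-2 un ·: nn
N/II-1 un I-1×I-2: nn
N/II-2 ? ·: nn|Nn
N/II-3 un I-1×I-2: nn
N/II-4 un ·: nn
N/II-5 ? I-1×I-2: nn|Nn
N/III-1 ? II-1×II-2: nn|Nn
N/III-2 un II-1×II-2: nn
N/III-3 ? II-4×II-3: nn
⇒ N over [I-1,I-2,II-1,II-2,II-3,II-4,II-5,III-1,III-2,III-3]: 9 consistent
Z/I-1 un ·: zz
Z/I-2 ? ·: Zz|ZZ
Z/II-1 aff I-1×I-2: Zz
Z/II-2 un ·: zz
Z/II-3 ? I-1×I-2: zz|Zz
Z/II-4 un ·: zz
Z/II-5 aff I-1×I-2: Zz
Z/III-1 aff II-1×II-2: Zz
Z/III-2 ? II-1×II-2: zz|Zz
Z/III-3 ? II-4×II-3: zz|Zz
⇒ Z over [I-1,I-2,II-1,II-2,II-3,II-4,II-5,III-1,III-2,III-3]: 10 consistent

III-1 ∈ {Kk Nn Zz, Kk nn Zz, kk Nn Zz, kk nn Zz}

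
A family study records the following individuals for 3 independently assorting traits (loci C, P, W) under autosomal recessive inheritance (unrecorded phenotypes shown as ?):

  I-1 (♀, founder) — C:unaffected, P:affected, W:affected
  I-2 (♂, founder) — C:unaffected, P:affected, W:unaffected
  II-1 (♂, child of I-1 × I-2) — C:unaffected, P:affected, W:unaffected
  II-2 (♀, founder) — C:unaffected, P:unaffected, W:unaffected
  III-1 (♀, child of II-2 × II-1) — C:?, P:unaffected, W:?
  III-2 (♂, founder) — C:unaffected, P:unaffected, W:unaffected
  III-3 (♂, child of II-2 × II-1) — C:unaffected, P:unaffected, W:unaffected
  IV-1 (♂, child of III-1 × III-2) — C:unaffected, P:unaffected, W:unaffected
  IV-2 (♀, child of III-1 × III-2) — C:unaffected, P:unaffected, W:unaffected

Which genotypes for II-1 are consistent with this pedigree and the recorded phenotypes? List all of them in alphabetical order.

II-1 ∈ {CC pp Ww, Cc pp Ww}

C/I-1 un ·: CC|Cc
C/I-2 un ·: CC|Cc
C/II-1 un I-1×I-2: CC|Cc
C/II-2 un ·: CC|Cc
C/III-1 ? II-2×II-1: CC|Cc|cc
C/III-2 un ·: CC|Cc
C/III-3 un II-2×II-1: CC|Cc
C/IV-1 un III-1×III-2: CC|Cc
C/IV-2 un III-1×III-2: CC|Cc
⇒ C over [I-1,I-2,II-1,II-2,III-1,III-2,III-3,IV-1,IV-2]: 292 consistent
P/I-1 aff ·: pp
P/I-2 aff ·: pp
P/II-1 aff I-1×I-2: pp
P/II-2 un ·: PP|Pp
P/III-1 un II-2×II-1: Pp
P/III-2 un ·: PP|Pp
P/III-3 un II-2×II-1: Pp
P/IV-1 un III-1×III-2: PP|Pp
P/IV-2 un III-1×III-2: PP|Pp
⇒ P over [I-1,I-2,II-1,II-2,III-1,III-2,III-3,IV-1,IV-2]: 16 consistent
W/I-1 aff ·: ww
W/I-2 un ·: WW|Ww
W/II-1 un I-1×I-2: Ww
W/II-2 un ·: WW|Ww
W/III-1 ? II-2×II-1: WW|Ww|ww
W/III-2 un ·: WW|Ww
W/III-3 un II-2×II-1: WW|Ww
W/IV-1 un III-1×III-2: WW|Ww
W/IV-2 un III-1×III-2: WW|Ww
⇒ W over [I-1,I-2,II-1,II-2,III-1,III-2,III-3,IV-1,IV-2]: 112 consistent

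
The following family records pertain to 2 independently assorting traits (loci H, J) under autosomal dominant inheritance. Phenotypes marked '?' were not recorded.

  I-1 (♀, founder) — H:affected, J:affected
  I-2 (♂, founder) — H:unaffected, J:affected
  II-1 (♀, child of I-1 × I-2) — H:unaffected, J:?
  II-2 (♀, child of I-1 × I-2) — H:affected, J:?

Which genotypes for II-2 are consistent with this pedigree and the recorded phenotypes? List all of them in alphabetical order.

H/I-1 aff ·: Hh
H/I-2 un ·: hh
H/II-1 un I-1×I-2: hh
H/II-2 aff I-1×I-2: Hh
⇒ H over [I-1,I-2,II-1,II-2]: 1 consistent
J/I-1 aff ·: Jj|JJ
J/I-2 aff ·: Jj|JJ
J/II-1 ? I-1×I-2: jj|Jj|JJ
J/II-2 ? I-1×I-2: jj|Jj|JJ
⇒ J over [I-1,I-2,II-1,II-2]: 18 consistent

II-2 ∈ {Hh JJ, Hh Jj, Hh jj}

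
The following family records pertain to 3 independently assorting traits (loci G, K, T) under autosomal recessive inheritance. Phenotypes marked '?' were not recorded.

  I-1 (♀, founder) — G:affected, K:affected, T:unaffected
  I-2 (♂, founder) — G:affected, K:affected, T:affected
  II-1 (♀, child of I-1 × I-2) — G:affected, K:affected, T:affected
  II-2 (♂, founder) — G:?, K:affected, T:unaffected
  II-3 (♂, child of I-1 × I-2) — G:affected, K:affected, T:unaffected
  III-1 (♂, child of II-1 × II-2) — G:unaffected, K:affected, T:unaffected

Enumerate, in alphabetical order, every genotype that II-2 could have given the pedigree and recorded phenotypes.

G/I-1 aff ·: gg
G/I-2 aff ·: gg
G/II-1 aff I-1×I-2: gg
G/II-2 ? ·: GG|Gg
G/II-3 aff I-1×I-2: gg
G/III-1 un II-1×II-2: Gg
⇒ G over [I-1,I-2,II-1,II-2,II-3,III-1]: 2 consistent
K/I-1 aff ·: kk
K/I-2 aff ·: kk
K/II-1 aff I-1×I-2: kk
K/II-2 aff ·: kk
K/II-3 aff I-1×I-2: kk
K/III-1 aff II-1×II-2: kk
⇒ K over [I-1,I-2,II-1,II-2,II-3,III-1]: 1 consistent
T/I-1 un ·: Tt
T/I-2 aff ·: tt
T/II-1 aff I-1×I-2: tt
T/II-2 un ·: TT|Tt
T/II-3 un I-1×I-2: Tt
T/III-1 un II-1×II-2: Tt
⇒ T over [I-1,I-2,II-1,II-2,II-3,III-1]: 2 consistent

II-2 ∈ {GG kk TT, GG kk Tt, Gg kk TT, Gg kk Tt}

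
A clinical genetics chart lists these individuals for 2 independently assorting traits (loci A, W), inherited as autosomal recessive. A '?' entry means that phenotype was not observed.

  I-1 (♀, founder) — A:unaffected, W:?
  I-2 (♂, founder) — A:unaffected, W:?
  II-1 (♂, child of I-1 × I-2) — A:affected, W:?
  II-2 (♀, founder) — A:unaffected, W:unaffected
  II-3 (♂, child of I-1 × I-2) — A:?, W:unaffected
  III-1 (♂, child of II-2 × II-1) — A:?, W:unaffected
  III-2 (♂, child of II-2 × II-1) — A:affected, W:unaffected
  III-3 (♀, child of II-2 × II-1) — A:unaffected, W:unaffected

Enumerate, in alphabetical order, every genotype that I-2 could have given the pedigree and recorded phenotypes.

A/I-1 un ·: Aa
A/I-2 un ·: Aa
A/II-1 aff I-1×I-2: aa
A/II-2 un ·: Aa
A/II-3 ? I-1×I-2: AA|Aa|aa
A/III-1 ? II-2×II-1: Aa|aa
A/III-2 aff II-2×II-1: aa
A/III-3 un II-2×II-1: Aa
⇒ A over [I-1,I-2,II-1,II-2,II-3,III-1,III-2,III-3]: 6 consistent
W/I-1 ? ·: WW|Ww|ww
W/I-2 ? ·: WW|Ww|ww
W/II-1 ? I-1×I-2: WW|Ww|ww
W/II-2 un ·: WW|Ww
W/II-3 un I-1×I-2: WW|Ww
W/III-1 un II-2×II-1: WW|Ww
W/III-2 un II-2×II-1: WW|Ww
W/III-3 un II-2×II-1: WW|Ww
⇒ W over [I-1,I-2,II-1,II-2,II-3,III-1,III-2,III-3]: 231 consistent

I-2 ∈ {Aa WW, Aa Ww, Aa ww}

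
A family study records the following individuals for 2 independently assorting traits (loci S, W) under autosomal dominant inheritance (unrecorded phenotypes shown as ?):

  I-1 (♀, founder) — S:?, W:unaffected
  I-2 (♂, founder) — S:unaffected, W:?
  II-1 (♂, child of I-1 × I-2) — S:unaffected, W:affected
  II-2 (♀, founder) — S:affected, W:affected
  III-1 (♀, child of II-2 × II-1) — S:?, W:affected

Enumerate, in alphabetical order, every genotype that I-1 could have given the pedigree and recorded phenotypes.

I-1 ∈ {Ss ww, ss ww}

S/I-1 ? ·: ss|Ss
S/I-2 un ·: ss
S/II-1 un I-1×I-2: ss
S/II-2 aff ·: Ss|SS
S/III-1 ? II-2×II-1: ss|Ss
⇒ S over [I-1,I-2,II-1,II-2,III-1]: 6 consistent
W/I-1 un ·: ww
W/I-2 ? ·: Ww|WW
W/II-1 aff I-1×I-2: Ww
W/II-2 aff ·: Ww|WW
W/III-1 aff II-2×II-1: Ww|WW
⇒ W over [I-1,I-2,II-1,II-2,III-1]: 8 consistent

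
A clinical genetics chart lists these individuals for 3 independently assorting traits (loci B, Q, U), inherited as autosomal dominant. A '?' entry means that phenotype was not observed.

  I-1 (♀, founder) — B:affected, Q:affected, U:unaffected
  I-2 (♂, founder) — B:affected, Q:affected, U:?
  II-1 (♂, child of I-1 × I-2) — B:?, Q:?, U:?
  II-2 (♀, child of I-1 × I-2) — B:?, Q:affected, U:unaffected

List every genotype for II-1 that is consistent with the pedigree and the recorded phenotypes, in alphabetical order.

II-1 ∈ {BB QQ Uu, BB QQ uu, BB Qq Uu, BB Qq uu, BB qq Uu, BB qq uu, Bb QQ Uu, Bb QQ uu, Bb Qq Uu, Bb Qq uu, Bb qq Uu, Bb qq uu, bb QQ Uu, bb QQ uu, bb Qq Uu, bb Qq uu, bb qq Uu, bb qq uu}

B/I-1 aff ·: Bb|BB
B/I-2 aff ·: Bb|BB
B/II-1 ? I-1×I-2: bb|Bb|BB
B/II-2 ? I-1×I-2: bb|Bb|BB
⇒ B over [I-1,I-2,II-1,II-2]: 18 consistent
Q/I-1 aff ·: Qq|QQ
Q/I-2 aff ·: Qq|QQ
Q/II-1 ? I-1×I-2: qq|Qq|QQ
Q/II-2 aff I-1×I-2: Qq|QQ
⇒ Q over [I-1,I-2,II-1,II-2]: 15 consistent
U/I-1 un ·: uu
U/I-2 ? ·: uu|Uu
U/II-1 ? I-1×I-2: uu|Uu
U/II-2 un I-1×I-2: uu
⇒ U over [I-1,I-2,II-1,II-2]: 3 consistent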